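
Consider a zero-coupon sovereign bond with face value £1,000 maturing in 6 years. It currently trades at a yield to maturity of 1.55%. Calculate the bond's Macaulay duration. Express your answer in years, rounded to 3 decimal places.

6.000 years

A zero-coupon bond has a single cash flow at maturity, so its Macaulay duration equals its maturity: 6 years.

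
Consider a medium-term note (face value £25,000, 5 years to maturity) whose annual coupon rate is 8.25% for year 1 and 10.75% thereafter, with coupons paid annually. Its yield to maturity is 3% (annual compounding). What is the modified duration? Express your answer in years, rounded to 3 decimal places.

Periodic yield y = 0.03. First find Macaulay duration:
  t   CF        PV=CF/(1+0.03)^t    t·PV
  1     2,062.50     2,002.4272     2,002.4272
  2     2,687.50     2,533.2265     5,066.4530
  3     2,687.50     2,459.4432     7,378.3296
  4     2,687.50     2,387.8089     9,551.2358
  5    27,687.50    23,883.4807   119,417.4036
  Σ                 33,266.3866   143,415.8492
P = 33,266.3866; Macaulay duration = 143,415.8492 / 33,266.3866 = 4.31113 years.
Modified duration = D_Mac / (1 + y) = 4.31113 / 1.03 = 4.18557 years.

4.186 years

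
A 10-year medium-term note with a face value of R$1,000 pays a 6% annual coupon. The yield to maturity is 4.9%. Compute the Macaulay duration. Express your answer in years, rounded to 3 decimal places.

7.901 years

Periodic yield y = 0.049. Discount each cash flow and weight by its year:
  t   CF        PV=CF/(1+0.049)^t    t·PV
  1        60.00        57.1973        57.1973
  2        60.00        54.5256       109.0512
  3        60.00        51.9786       155.9359
  4        60.00        49.5506       198.2026
  5        60.00        47.2361       236.1804
  6        60.00        45.0296       270.1777
  7        60.00        42.9262       300.4837
  8        60.00        40.9211       327.3688
  9        60.00        39.0096       351.0867
  10    1,060.00       656.9782     6,569.7824
  Σ                  1,085.3531     8,575.4666
Price P = Σ PV = 1,085.3531.
Macaulay duration = Σ(t·PV) / P = 8,575.4666 / 1,085.3531 = 7.90108 years.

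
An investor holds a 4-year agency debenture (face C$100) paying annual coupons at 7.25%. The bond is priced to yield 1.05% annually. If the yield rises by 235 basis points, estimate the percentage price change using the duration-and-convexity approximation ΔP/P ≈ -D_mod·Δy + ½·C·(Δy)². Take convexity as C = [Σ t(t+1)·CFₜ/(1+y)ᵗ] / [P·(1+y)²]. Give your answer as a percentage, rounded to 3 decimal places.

With y = 0.0105:
  t   CF        PV=CF/(1+0.0105)^t    t·PV        t(t+1)·PV
  1         7.25         7.1747         7.1747          14.3493
  2         7.25         7.1001        14.2002          42.6007
  3         7.25         7.0263        21.0790          84.3161
  4       107.25       102.8613       411.4452       2,057.2261
  Σ                    124.1624       453.8991       2,198.4922
P = 124.1624; D_Mac = 3.65569 yrs; D_mod = 3.61770 yrs; C = 17.34052.
Duration effect: -3.61770 × (+0.0235) = -0.085016
Convexity effect: 0.5 × 17.34052 × (0.0235)² = +0.0047882
ΔP/P ≈ -0.085016 + 0.0047882 = -0.080228 = -8.0228%.

-8.023%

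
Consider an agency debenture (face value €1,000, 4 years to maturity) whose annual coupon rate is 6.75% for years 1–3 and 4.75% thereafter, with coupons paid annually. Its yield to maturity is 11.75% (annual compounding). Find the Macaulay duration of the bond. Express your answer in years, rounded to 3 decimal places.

Periodic yield y = 0.1175. Discount each cash flow and weight by its year:
  t   CF        PV=CF/(1+0.1175)^t    t·PV
  1        67.50        60.4027        60.4027
  2        67.50        54.0516       108.1032
  3        67.50        48.3683       145.1050
  4     1,047.50       671.6823     2,686.7292
  Σ                    834.5049     3,000.3401
Price P = Σ PV = 834.5049.
Macaulay duration = Σ(t·PV) / P = 3,000.3401 / 834.5049 = 3.59535 years.

3.595 years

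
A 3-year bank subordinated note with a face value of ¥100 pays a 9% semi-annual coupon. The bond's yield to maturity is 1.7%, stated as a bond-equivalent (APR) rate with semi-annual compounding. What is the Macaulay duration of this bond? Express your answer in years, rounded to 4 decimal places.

Periodic yield y = 0.0085. Discount each cash flow and weight by its period:
  t   CF        PV=CF/(1+0.0085)^t    t·PV
  1         4.50         4.4621         4.4621
  2         4.50         4.4245         8.8489
  3         4.50         4.3872        13.1615
  4         4.50         4.3502        17.4008
  5         4.50         4.3135        21.5677
  6       104.50        99.3255       595.9532
  Σ                    121.2630       661.3941
Price P = Σ PV = 121.2630.
Macaulay duration = Σ(t·PV) / P = 661.3941 / 121.2630 = 5.45421 half-year periods.
In years: 5.45421 / 2 = 2.72711 years.

2.7271 years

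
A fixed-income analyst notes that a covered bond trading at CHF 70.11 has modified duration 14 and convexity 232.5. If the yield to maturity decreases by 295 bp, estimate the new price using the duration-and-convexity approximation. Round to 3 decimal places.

Duration effect: -D_mod·Δy = -14 × (-0.0295) = +0.413000
Convexity effect: ½·C·(Δy)² = 0.5 × 232.5 × (-0.0295)² = +0.1011665625
ΔP/P ≈ +0.413000 + 0.1011665625 = +0.5141665625
New price ≈ 70.11 × (1 + 0.5141665625) = 106.158217696875.

CHF 106.158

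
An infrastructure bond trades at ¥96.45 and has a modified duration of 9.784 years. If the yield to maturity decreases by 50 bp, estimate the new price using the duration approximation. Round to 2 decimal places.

Duration approximation: ΔP/P ≈ -D_mod · Δy = -9.784 × (-0.005) = +0.048920.
New price ≈ 96.45 × (1 + 0.048920) = 101.168334.

¥101.17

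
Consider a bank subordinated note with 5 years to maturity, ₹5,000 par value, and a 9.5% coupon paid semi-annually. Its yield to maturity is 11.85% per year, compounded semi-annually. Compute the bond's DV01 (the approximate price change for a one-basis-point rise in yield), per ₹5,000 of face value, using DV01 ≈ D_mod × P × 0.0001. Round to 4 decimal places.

₹1.7436

Periodic yield y = 0.05925.
  t   CF        PV=CF/(1+0.05925)^t    t·PV
  1       237.50       224.2152       224.2152
  2       237.50       211.6736       423.3472
  3       237.50       199.8335       599.5004
  4       237.50       188.6556       754.6224
  5       237.50       178.1030       890.5150
  6       237.50       168.1407     1,008.8440
  7       237.50       158.7356     1,111.1491
  8       237.50       149.8566     1,198.8527
  9       237.50       141.4742     1,273.2681
  10    5,237.50     2,945.3663    29,453.6627
  Σ                  4,566.0543    36,937.9769
P = 4,566.0543; D_Mac = 8.08969 half-year periods = 4.04485 yrs; D_mod = 3.81859 yrs.
DV01 ≈ 3.81859 × 4,566.0543 × 0.0001 = 1.743591.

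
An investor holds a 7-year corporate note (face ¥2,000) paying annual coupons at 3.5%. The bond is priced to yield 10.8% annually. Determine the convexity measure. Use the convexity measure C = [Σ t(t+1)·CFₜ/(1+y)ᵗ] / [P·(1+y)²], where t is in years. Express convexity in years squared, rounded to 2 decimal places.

With y = 0.108:
  t   CF        PV=CF/(1+0.108)^t    t·PV        t(t+1)·PV
  1        70.00        63.1769        63.1769         126.3538
  2        70.00        57.0189       114.0377         342.1132
  3        70.00        51.4611       154.3832         617.5328
  4        70.00        46.4450       185.7800         928.9001
  5        70.00        41.9179       209.5894       1,257.5362
  6        70.00        37.8320       226.9921       1,588.9446
  7     2,070.00     1,009.6992     7,067.8946      56,543.1566
  Σ                  1,307.5509     8,021.8538      61,404.5372
P = 1,307.5509.
Convexity = Σ t(t+1)·PV / [P·(1+y)²] = 61,404.5372 / (1,307.5509 × 1.227664) = 38.25272.

38.25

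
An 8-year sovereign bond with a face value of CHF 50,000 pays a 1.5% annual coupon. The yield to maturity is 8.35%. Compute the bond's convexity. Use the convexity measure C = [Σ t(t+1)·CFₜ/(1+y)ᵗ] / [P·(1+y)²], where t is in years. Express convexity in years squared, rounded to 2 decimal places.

55.87

With y = 0.0835:
  t   CF        PV=CF/(1+0.0835)^t    t·PV        t(t+1)·PV
  1       750.00       692.2012       692.2012       1,384.4024
  2       750.00       638.8567     1,277.7133       3,833.1400
  3       750.00       589.6231     1,768.8694       7,075.4776
  4       750.00       544.1838     2,176.7352      10,883.6758
  5       750.00       502.2462     2,511.2311      15,067.3869
  6       750.00       463.5406     2,781.2435      19,468.7048
  7       750.00       427.8178     2,994.7246      23,957.7970
  8    50,750.00    26,718.0477   213,744.3818   1,923,699.4365
  Σ                 30,576.5171   227,947.1003   2,005,370.0210
P = 30,576.5171.
Convexity = Σ t(t+1)·PV / [P·(1+y)²] = 2,005,370.0210 / (30,576.5171 × 1.173972) = 55.86614.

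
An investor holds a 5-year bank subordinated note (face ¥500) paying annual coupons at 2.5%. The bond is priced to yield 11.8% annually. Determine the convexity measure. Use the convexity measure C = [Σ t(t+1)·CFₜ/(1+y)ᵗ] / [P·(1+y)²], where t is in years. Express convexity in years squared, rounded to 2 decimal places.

22.09

With y = 0.118:
  t   CF        PV=CF/(1+0.118)^t    t·PV        t(t+1)·PV
  1        12.50        11.1807        11.1807          22.3614
  2        12.50        10.0006        20.0012          60.0036
  3        12.50         8.9451        26.8353         107.3411
  4        12.50         8.0010        32.0039         160.0195
  5       512.50       293.4167     1,467.0836       8,802.5015
  Σ                    331.5441     1,557.1046       9,152.2270
P = 331.5441.
Convexity = Σ t(t+1)·PV / [P·(1+y)²] = 9,152.2270 / (331.5441 × 1.249924) = 22.08523.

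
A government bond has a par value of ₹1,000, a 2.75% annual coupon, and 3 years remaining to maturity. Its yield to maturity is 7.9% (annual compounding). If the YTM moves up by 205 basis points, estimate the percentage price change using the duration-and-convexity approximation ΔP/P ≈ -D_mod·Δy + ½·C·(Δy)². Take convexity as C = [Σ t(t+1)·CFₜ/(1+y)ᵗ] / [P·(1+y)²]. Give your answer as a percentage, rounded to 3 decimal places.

With y = 0.079:
  t   CF        PV=CF/(1+0.079)^t    t·PV        t(t+1)·PV
  1        27.50        25.4866        25.4866          50.9731
  2        27.50        23.6205        47.2411         141.7232
  3     1,027.50       817.9326     2,453.7977       9,815.1907
  Σ                    867.0397     2,526.5253      10,007.8871
P = 867.0397; D_Mac = 2.91397 yrs; D_mod = 2.70062 yrs; C = 9.91427.
Duration effect: -2.70062 × (+0.0205) = -0.055363
Convexity effect: 0.5 × 9.91427 × (0.0205)² = +0.0020832
ΔP/P ≈ -0.055363 + 0.0020832 = -0.053279 = -5.3279%.

-5.328%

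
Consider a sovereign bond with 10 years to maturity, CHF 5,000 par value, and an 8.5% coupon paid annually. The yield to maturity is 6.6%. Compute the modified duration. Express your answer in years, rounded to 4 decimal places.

6.8577 years

Periodic yield y = 0.066. First find Macaulay duration:
  t   CF        PV=CF/(1+0.066)^t    t·PV
  1       425.00       398.6867       398.6867
  2       425.00       374.0025       748.0050
  3       425.00       350.8466     1,052.5399
  4       425.00       329.1244     1,316.4977
  5       425.00       308.7471     1,543.7356
  6       425.00       289.6314     1,737.7886
  7       425.00       271.6993     1,901.8950
  8       425.00       254.8774     2,039.0190
  9       425.00       239.0970     2,151.8728
  10    5,425.00     2,863.0418    28,630.4185
  Σ                  5,679.7543    41,520.4588
P = 5,679.7543; Macaulay duration = 41,520.4588 / 5,679.7543 = 7.31026 years.
Modified duration = D_Mac / (1 + y) = 7.31026 / 1.066 = 6.85765 years.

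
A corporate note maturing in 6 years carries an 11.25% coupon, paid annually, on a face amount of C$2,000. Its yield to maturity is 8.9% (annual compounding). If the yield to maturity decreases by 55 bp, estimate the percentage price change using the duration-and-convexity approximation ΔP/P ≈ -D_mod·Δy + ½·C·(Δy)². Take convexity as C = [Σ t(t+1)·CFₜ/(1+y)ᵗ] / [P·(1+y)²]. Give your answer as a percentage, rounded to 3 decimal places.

With y = 0.089:
  t   CF        PV=CF/(1+0.089)^t    t·PV        t(t+1)·PV
  1       225.00       206.6116       206.6116         413.2231
  2       225.00       189.7260       379.4519       1,138.3558
  3       225.00       174.2203       522.6610       2,090.6442
  4       225.00       159.9820       639.9278       3,199.6391
  5       225.00       146.9072       734.5361       4,407.2164
  6     2,225.00     1,334.0212     8,004.1273      56,028.8911
  Σ                  2,211.4683    10,487.3157      67,277.9697
P = 2,211.4683; D_Mac = 4.74224 yrs; D_mod = 4.35468 yrs; C = 25.65290.
Duration effect: -4.35468 × (-0.0055) = +0.023951
Convexity effect: 0.5 × 25.65290 × (-0.0055)² = +0.0003880
ΔP/P ≈ +0.023951 + 0.0003880 = +0.024339 = +2.4339%.

+2.434%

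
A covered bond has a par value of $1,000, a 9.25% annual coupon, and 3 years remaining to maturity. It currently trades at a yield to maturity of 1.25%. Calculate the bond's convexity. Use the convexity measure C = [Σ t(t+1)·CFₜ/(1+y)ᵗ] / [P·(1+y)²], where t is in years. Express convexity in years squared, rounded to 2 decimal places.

10.56

With y = 0.0125:
  t   CF        PV=CF/(1+0.0125)^t    t·PV        t(t+1)·PV
  1        92.50        91.3580        91.3580         182.7160
  2        92.50        90.2301       180.4603         541.3809
  3     1,092.50     1,052.5345     3,157.6036      12,630.4143
  Σ                  1,234.1227     3,429.4219      13,354.5112
P = 1,234.1227.
Convexity = Σ t(t+1)·PV / [P·(1+y)²] = 13,354.5112 / (1,234.1227 × 1.025156) = 10.55552.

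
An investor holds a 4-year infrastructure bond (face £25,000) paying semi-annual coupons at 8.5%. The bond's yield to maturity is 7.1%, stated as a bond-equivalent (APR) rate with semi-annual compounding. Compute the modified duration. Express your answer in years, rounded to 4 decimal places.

Periodic yield y = 0.0355. First find Macaulay duration:
  t   CF        PV=CF/(1+0.0355)^t    t·PV
  1     1,062.50     1,026.0744     1,026.0744
  2     1,062.50       990.8975     1,981.7950
  3     1,062.50       956.9266     2,870.7798
  4     1,062.50       924.1203     3,696.4813
  5     1,062.50       892.4388     4,462.1938
  6     1,062.50       861.8433     5,171.0599
  7     1,062.50       832.2968     5,826.0775
  8    26,062.50    19,715.8382   157,726.7060
  Σ                 26,200.4359   182,761.1677
P = 26,200.4359; Macaulay duration = 182,761.1677 / 26,200.4359 = 6.97550 half-year periods = 3.48775 years.
Modified duration = D_Mac / (1 + y) = 3.48775 / 1.0355 = 3.36818 years.

3.3682 years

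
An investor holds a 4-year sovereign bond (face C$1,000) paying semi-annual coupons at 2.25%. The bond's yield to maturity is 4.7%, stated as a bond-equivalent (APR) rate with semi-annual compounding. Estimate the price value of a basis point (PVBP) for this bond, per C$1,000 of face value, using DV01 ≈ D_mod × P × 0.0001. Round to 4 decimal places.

C$0.3419

Periodic yield y = 0.0235.
  t   CF        PV=CF/(1+0.0235)^t    t·PV
  1        11.25        10.9917        10.9917
  2        11.25        10.7393        21.4786
  3        11.25        10.4927        31.4782
  4        11.25        10.2518        41.0073
  5        11.25        10.0164        50.0822
  6        11.25         9.7865        58.7187
  7        11.25         9.5618        66.9323
  8     1,011.25       839.7611     6,718.0889
  Σ                    911.6013     6,998.7779
P = 911.6013; D_Mac = 7.67745 half-year periods = 3.83873 yrs; D_mod = 3.75059 yrs.
DV01 ≈ 3.75059 × 911.6013 × 0.0001 = 0.341904.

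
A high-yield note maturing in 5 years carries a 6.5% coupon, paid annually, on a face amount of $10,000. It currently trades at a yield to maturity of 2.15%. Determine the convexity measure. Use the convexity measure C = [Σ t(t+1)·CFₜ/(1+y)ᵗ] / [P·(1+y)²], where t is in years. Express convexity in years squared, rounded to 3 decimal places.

With y = 0.0215:
  t   CF        PV=CF/(1+0.0215)^t    t·PV        t(t+1)·PV
  1       650.00       636.3191       636.3191       1,272.6383
  2       650.00       622.9262     1,245.8524       3,737.5573
  3       650.00       609.8152     1,829.4456       7,317.7824
  4       650.00       596.9801     2,387.9205      11,939.6025
  5    10,650.00     9,575.4183    47,877.0913     287,262.5476
  Σ                 12,041.4589    53,976.6289     311,530.1281
P = 12,041.4589.
Convexity = Σ t(t+1)·PV / [P·(1+y)²] = 311,530.1281 / (12,041.4589 × 1.043462) = 24.79386.

24.794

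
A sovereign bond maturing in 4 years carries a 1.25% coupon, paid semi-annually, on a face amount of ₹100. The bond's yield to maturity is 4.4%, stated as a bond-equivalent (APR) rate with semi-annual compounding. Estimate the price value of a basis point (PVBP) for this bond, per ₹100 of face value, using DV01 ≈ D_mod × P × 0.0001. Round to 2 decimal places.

Periodic yield y = 0.022.
  t   CF        PV=CF/(1+0.022)^t    t·PV
  1        0.625         0.6115         0.6115
  2        0.625         0.5984         1.1968
  3        0.625         0.5855         1.7565
  4        0.625         0.5729         2.2916
  5        0.625         0.5606         2.8028
  6        0.625         0.5485         3.2910
  7        0.625         0.5367         3.7568
  8      100.625        84.5471       676.3768
  Σ                     88.5612       692.0839
P = 88.5612; D_Mac = 7.81475 half-year periods = 3.90738 yrs; D_mod = 3.82327 yrs.
DV01 ≈ 3.82327 × 88.5612 × 0.0001 = 0.033859.

₹0.03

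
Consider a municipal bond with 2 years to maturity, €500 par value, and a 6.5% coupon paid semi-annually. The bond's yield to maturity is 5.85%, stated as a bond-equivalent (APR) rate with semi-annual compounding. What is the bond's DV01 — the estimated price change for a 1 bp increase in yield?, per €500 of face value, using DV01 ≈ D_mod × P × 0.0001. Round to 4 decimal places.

Periodic yield y = 0.02925.
  t   CF        PV=CF/(1+0.02925)^t    t·PV
  1        16.25        15.7882        15.7882
  2        16.25        15.3395        30.6790
  3        16.25        14.9036        44.7108
  4       516.25       460.0198     1,840.0794
  Σ                    506.0511     1,931.2573
P = 506.0511; D_Mac = 3.81633 half-year periods = 1.90816 yrs; D_mod = 1.85394 yrs.
DV01 ≈ 1.85394 × 506.0511 × 0.0001 = 0.093819.

€0.0938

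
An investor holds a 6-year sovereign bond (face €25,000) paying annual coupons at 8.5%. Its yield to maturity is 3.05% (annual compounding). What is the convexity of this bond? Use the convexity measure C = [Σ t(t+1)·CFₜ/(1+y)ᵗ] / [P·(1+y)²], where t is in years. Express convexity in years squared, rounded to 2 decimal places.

31.52

With y = 0.0305:
  t   CF        PV=CF/(1+0.0305)^t    t·PV        t(t+1)·PV
  1     2,125.00     2,062.1058     2,062.1058       4,124.2115
  2     2,125.00     2,001.0730     4,002.1461      12,006.4383
  3     2,125.00     1,941.8467     5,825.5402      23,302.1607
  4     2,125.00     1,884.3733     7,537.4933      37,687.4667
  5     2,125.00     1,828.6010     9,143.0050      54,858.0301
  6    27,125.00    22,650.7074   135,904.2445     951,329.7113
  Σ                 32,368.7073   164,474.5349   1,083,308.0186
P = 32,368.7073.
Convexity = Σ t(t+1)·PV / [P·(1+y)²] = 1,083,308.0186 / (32,368.7073 × 1.061930) = 31.51597.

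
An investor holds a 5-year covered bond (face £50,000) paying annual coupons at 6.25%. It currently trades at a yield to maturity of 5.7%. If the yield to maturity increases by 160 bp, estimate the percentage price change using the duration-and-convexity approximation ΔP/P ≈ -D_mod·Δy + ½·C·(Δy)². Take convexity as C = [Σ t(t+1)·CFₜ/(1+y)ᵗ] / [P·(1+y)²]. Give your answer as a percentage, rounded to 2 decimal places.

With y = 0.057:
  t   CF        PV=CF/(1+0.057)^t    t·PV        t(t+1)·PV
  1     3,125.00     2,956.4806     2,956.4806       5,912.9612
  2     3,125.00     2,797.0488     5,594.0976      16,782.2929
  3     3,125.00     2,646.2146     7,938.6438      31,754.5751
  4     3,125.00     2,503.5143    10,014.0571      50,070.2855
  5    53,125.00    40,264.6572   201,323.2862   1,207,939.7174
  Σ                 51,167.9155   227,826.5654   1,312,459.8322
P = 51,167.9155; D_Mac = 4.45253 yrs; D_mod = 4.21242 yrs; C = 22.95823.
Duration effect: -4.21242 × (+0.016) = -0.067399
Convexity effect: 0.5 × 22.95823 × (0.016)² = +0.0029387
ΔP/P ≈ -0.067399 + 0.0029387 = -0.064460 = -6.4460%.

-6.45%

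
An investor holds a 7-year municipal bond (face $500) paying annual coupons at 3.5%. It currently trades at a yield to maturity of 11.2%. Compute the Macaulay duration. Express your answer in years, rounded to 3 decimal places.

6.123 years

Periodic yield y = 0.112. Discount each cash flow and weight by its year:
  t   CF        PV=CF/(1+0.112)^t    t·PV
  1        17.50        15.7374        15.7374
  2        17.50        14.1523        28.3047
  3        17.50        12.7269        38.1808
  4        17.50        11.4451        45.7803
  5        17.50        10.2923        51.4617
  6        17.50         9.2557        55.5342
  7       517.50       246.1370     1,722.9588
  Σ                    319.7468     1,957.9579
Price P = Σ PV = 319.7468.
Macaulay duration = Σ(t·PV) / P = 1,957.9579 / 319.7468 = 6.12346 years.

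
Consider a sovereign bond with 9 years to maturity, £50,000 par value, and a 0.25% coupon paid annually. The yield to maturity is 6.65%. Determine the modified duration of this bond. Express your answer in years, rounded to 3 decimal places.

Periodic yield y = 0.0665. First find Macaulay duration:
  t   CF        PV=CF/(1+0.0665)^t    t·PV
  1       125.00       117.2058       117.2058
  2       125.00       109.8976       219.7952
  3       125.00       103.0451       309.1354
  4       125.00        96.6199       386.4796
  5       125.00        90.5953       452.9765
  6       125.00        84.9464       509.6783
  7       125.00        79.6497       557.5477
  8       125.00        74.6832       597.4659
  9    50,125.00    28,080.6171   252,725.5539
  Σ                 28,837.2601   255,875.8383
P = 28,837.2601; Macaulay duration = 255,875.8383 / 28,837.2601 = 8.87310 years.
Modified duration = D_Mac / (1 + y) = 8.87310 / 1.0665 = 8.31983 years.

8.320 years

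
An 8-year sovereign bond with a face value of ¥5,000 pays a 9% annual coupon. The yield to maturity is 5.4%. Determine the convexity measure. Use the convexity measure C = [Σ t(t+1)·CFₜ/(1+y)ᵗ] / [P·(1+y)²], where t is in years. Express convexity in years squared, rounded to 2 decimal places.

46.06

With y = 0.054:
  t   CF        PV=CF/(1+0.054)^t    t·PV        t(t+1)·PV
  1       450.00       426.9450       426.9450         853.8899
  2       450.00       405.0711       810.1423       2,430.4268
  3       450.00       384.3180     1,152.9539       4,611.8155
  4       450.00       364.6280     1,458.5122       7,292.5609
  5       450.00       345.9469     1,729.7346      10,378.4074
  6       450.00       328.2229     1,969.3373      13,785.3609
  7       450.00       311.4069     2,179.8483      17,438.7867
  8     5,450.00     3,578.2577    28,626.0617     257,634.5549
  Σ                  6,144.7965    38,353.5351     314,425.8029
P = 6,144.7965.
Convexity = Σ t(t+1)·PV / [P·(1+y)²] = 314,425.8029 / (6,144.7965 × 1.110916) = 46.06059.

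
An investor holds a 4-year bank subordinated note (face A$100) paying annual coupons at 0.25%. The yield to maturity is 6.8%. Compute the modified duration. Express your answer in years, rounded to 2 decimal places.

3.73 years

Periodic yield y = 0.068. First find Macaulay duration:
  t   CF        PV=CF/(1+0.068)^t    t·PV
  1         0.25         0.2341         0.2341
  2         0.25         0.2192         0.4384
  3         0.25         0.2052         0.6157
  4       100.25        77.0547       308.2190
  Σ                     77.7132       309.5071
P = 77.7132; Macaulay duration = 309.5071 / 77.7132 = 3.98268 years.
Modified duration = D_Mac / (1 + y) = 3.98268 / 1.068 = 3.72910 years.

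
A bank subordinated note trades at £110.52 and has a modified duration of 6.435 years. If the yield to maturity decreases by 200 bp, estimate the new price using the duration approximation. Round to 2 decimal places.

£124.74

Duration approximation: ΔP/P ≈ -D_mod · Δy = -6.435 × (-0.02) = +0.128700.
New price ≈ 110.52 × (1 + 0.128700) = 124.743924.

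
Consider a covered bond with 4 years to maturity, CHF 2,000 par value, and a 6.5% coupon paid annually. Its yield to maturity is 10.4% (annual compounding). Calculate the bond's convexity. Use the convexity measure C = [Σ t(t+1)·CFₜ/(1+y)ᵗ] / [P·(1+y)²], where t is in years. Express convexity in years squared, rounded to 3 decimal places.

14.359

With y = 0.104:
  t   CF        PV=CF/(1+0.104)^t    t·PV        t(t+1)·PV
  1       130.00       117.7536       117.7536         235.5072
  2       130.00       106.6609       213.3218         639.9653
  3       130.00        96.6131       289.8394       1,159.3575
  4     2,130.00     1,433.8486     5,735.3946      28,676.9729
  Σ                  1,754.8763     6,356.3094      30,711.8030
P = 1,754.8763.
Convexity = Σ t(t+1)·PV / [P·(1+y)²] = 30,711.8030 / (1,754.8763 × 1.218816) = 14.35888.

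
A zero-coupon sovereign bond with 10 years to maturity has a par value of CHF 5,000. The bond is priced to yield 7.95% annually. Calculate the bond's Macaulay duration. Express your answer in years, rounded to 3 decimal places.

A zero-coupon bond has a single cash flow at maturity, so its Macaulay duration equals its maturity: 10 years.

10.000 years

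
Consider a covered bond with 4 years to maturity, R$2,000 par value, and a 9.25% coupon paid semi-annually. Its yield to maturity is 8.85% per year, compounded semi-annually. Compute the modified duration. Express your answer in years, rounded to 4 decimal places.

Periodic yield y = 0.04425. First find Macaulay duration:
  t   CF        PV=CF/(1+0.04425)^t    t·PV
  1        92.50        88.5803        88.5803
  2        92.50        84.8267       169.6535
  3        92.50        81.2322       243.6966
  4        92.50        77.7900       311.1600
  5        92.50        74.4937       372.4683
  6        92.50        71.3370       428.0220
  7        92.50        68.3141       478.1987
  8     2,092.50     1,479.8905    11,839.1244
  Σ                  2,026.4646    13,930.9038
P = 2,026.4646; Macaulay duration = 13,930.9038 / 2,026.4646 = 6.87449 half-year periods = 3.43724 years.
Modified duration = D_Mac / (1 + y) = 3.43724 / 1.04425 = 3.29159 years.

3.2916 years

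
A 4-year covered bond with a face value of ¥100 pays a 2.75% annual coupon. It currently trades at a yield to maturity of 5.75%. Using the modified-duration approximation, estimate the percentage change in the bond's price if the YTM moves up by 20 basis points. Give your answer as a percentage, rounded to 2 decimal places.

-0.72%

Periodic yield y = 0.0575. Modified duration first:
  t   CF        PV=CF/(1+0.0575)^t    t·PV
  1         2.75         2.6005         2.6005
  2         2.75         2.4591         4.9182
  3         2.75         2.3254         6.9761
  4       102.75        82.1600       328.6399
  Σ                     89.5449       343.1346
P = 89.5449; D_Mac = 3.83198 yrs; D_mod = 3.83198/(1+0.0575) = 3.62363 yrs.
ΔP/P ≈ -D_mod · Δy = -3.62363 × (+0.002) = -0.007247 = -0.7247%.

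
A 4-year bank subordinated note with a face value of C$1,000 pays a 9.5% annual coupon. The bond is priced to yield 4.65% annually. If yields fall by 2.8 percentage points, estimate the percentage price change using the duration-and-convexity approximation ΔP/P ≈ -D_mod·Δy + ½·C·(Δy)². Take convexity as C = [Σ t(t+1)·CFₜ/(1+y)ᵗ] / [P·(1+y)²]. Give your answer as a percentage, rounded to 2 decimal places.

With y = 0.0465:
  t   CF        PV=CF/(1+0.0465)^t    t·PV        t(t+1)·PV
  1        95.00        90.7788        90.7788         181.5576
  2        95.00        86.7451       173.4903         520.4708
  3        95.00        82.8907       248.6722         994.6886
  4     1,095.00       912.9714     3,651.8857      18,259.4287
  Σ                  1,173.3861     4,164.8269      19,956.1457
P = 1,173.3861; D_Mac = 3.54941 yrs; D_mod = 3.39170 yrs; C = 15.52949.
Duration effect: -3.39170 × (-0.028) = +0.094967
Convexity effect: 0.5 × 15.52949 × (-0.028)² = +0.0060876
ΔP/P ≈ +0.094967 + 0.0060876 = +0.101055 = +10.1055%.

+10.11%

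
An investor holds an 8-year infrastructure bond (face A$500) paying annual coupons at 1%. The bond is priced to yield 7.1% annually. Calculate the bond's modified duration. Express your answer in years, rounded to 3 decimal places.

Periodic yield y = 0.071. First find Macaulay duration:
  t   CF        PV=CF/(1+0.071)^t    t·PV
  1         5.00         4.6685         4.6685
  2         5.00         4.3590         8.7181
  3         5.00         4.0701        12.2102
  4         5.00         3.8002        15.2010
  5         5.00         3.5483        17.7416
  6         5.00         3.3131        19.8785
  7         5.00         3.0935        21.6542
  8       505.00       291.7263     2,333.8105
  Σ                    318.5791     2,433.8827
P = 318.5791; Macaulay duration = 2,433.8827 / 318.5791 = 7.63981 years.
Modified duration = D_Mac / (1 + y) = 7.63981 / 1.071 = 7.13334 years.

7.133 years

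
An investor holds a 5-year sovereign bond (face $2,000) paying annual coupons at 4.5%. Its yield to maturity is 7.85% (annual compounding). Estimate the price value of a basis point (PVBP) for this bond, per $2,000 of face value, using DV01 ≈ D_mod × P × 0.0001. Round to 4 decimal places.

$0.7308

Periodic yield y = 0.0785.
  t   CF        PV=CF/(1+0.0785)^t    t·PV
  1        90.00        83.4492        83.4492
  2        90.00        77.3753       154.7506
  3        90.00        71.7434       215.2303
  4        90.00        66.5215       266.0859
  5     2,090.00     1,432.3381     7,161.6904
  Σ                  1,731.4275     7,881.2064
P = 1,731.4275; D_Mac = 4.55185 yrs; D_mod = 4.22054 yrs.
DV01 ≈ 4.22054 × 1,731.4275 × 0.0001 = 0.730756.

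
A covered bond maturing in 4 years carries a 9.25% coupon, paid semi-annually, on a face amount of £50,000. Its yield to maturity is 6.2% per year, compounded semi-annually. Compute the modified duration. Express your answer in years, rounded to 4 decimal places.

Periodic yield y = 0.031. First find Macaulay duration:
  t   CF        PV=CF/(1+0.031)^t    t·PV
  1     2,312.50     2,242.9680     2,242.9680
  2     2,312.50     2,175.5267     4,351.0533
  3     2,312.50     2,110.1132     6,330.3395
  4     2,312.50     2,046.6665     8,186.6660
  5     2,312.50     1,985.1275     9,925.6377
  6     2,312.50     1,925.4389    11,552.6336
  7     2,312.50     1,867.5450    13,072.8153
  8    52,312.50    40,976.6220   327,812.9757
  Σ                 55,330.0078   383,475.0891
P = 55,330.0078; Macaulay duration = 383,475.0891 / 55,330.0078 = 6.93069 half-year periods = 3.46534 years.
Modified duration = D_Mac / (1 + y) = 3.46534 / 1.031 = 3.36115 years.

3.3611 years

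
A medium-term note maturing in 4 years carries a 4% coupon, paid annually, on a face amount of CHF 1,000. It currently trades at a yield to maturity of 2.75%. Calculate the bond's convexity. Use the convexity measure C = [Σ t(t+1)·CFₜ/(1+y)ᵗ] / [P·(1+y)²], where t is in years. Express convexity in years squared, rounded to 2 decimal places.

17.56

With y = 0.0275:
  t   CF        PV=CF/(1+0.0275)^t    t·PV        t(t+1)·PV
  1        40.00        38.9294        38.9294          77.8589
  2        40.00        37.8875        75.7751         227.3252
  3        40.00        36.8735       110.6205         442.4821
  4     1,040.00       933.0524     3,732.2095      18,661.0473
  Σ                  1,046.7428     3,957.5345      19,408.7135
P = 1,046.7428.
Convexity = Σ t(t+1)·PV / [P·(1+y)²] = 19,408.7135 / (1,046.7428 × 1.055756) = 17.56277.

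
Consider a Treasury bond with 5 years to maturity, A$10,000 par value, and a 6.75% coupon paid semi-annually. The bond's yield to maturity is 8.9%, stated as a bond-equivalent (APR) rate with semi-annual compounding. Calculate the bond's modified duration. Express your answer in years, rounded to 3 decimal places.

Periodic yield y = 0.0445. First find Macaulay duration:
  t   CF        PV=CF/(1+0.0445)^t    t·PV
  1       337.50       323.1211       323.1211
  2       337.50       309.3548       618.7096
  3       337.50       296.1750       888.5251
  4       337.50       283.5568     1,134.2270
  5       337.50       271.4761     1,357.3804
  6       337.50       259.9101     1,559.4604
  7       337.50       248.8368     1,741.8578
  8       337.50       238.2354     1,905.8829
  9       337.50       228.0856     2,052.7700
  10   10,337.50     6,688.5362    66,885.3616
  Σ                  9,147.2878    78,467.2960
P = 9,147.2878; Macaulay duration = 78,467.2960 / 9,147.2878 = 8.57820 half-year periods = 4.28910 years.
Modified duration = D_Mac / (1 + y) = 4.28910 / 1.0445 = 4.10637 years.

4.106 years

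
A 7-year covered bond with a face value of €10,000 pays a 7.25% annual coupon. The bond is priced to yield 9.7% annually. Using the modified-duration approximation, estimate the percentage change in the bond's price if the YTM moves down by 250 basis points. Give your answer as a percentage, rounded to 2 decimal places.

+12.84%

Periodic yield y = 0.097. Modified duration first:
  t   CF        PV=CF/(1+0.097)^t    t·PV
  1       725.00       660.8933       660.8933
  2       725.00       602.4552     1,204.9104
  3       725.00       549.1843     1,647.5529
  4       725.00       500.6238     2,002.4952
  5       725.00       456.3572     2,281.7858
  6       725.00       416.0047     2,496.0282
  7    10,725.00     5,609.8456    39,268.9192
  Σ                  8,795.3641    49,562.5851
P = 8,795.3641; D_Mac = 5.63508 yrs; D_mod = 5.63508/(1+0.097) = 5.13681 yrs.
ΔP/P ≈ -D_mod · Δy = -5.13681 × (-0.025) = +0.128420 = +12.8420%.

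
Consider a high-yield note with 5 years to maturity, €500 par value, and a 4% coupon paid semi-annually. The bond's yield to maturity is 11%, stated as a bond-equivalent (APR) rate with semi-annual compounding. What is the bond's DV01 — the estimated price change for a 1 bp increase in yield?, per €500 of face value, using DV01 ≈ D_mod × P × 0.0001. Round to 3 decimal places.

Periodic yield y = 0.055.
  t   CF        PV=CF/(1+0.055)^t    t·PV
  1        10.00         9.4787         9.4787
  2        10.00         8.9845        17.9690
  3        10.00         8.5161        25.5484
  4        10.00         8.0722        32.2887
  5        10.00         7.6513        38.2567
  6        10.00         7.2525        43.5147
  7        10.00         6.8744        48.1206
  8        10.00         6.5160        52.1279
  9        10.00         6.1763        55.5866
  10      510.00       298.5696     2,985.6960
  Σ                    368.0915     3,308.5873
P = 368.0915; D_Mac = 8.98849 half-year periods = 4.49425 yrs; D_mod = 4.25995 yrs.
DV01 ≈ 4.25995 × 368.0915 × 0.0001 = 0.156805.

€0.157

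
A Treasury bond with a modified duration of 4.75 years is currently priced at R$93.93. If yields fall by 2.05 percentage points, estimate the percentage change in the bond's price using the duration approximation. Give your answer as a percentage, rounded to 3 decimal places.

Duration approximation: ΔP/P ≈ -D_mod · Δy = -4.75 × (-0.0205) = +0.097375.
As a percentage: +9.7375%.

+9.738%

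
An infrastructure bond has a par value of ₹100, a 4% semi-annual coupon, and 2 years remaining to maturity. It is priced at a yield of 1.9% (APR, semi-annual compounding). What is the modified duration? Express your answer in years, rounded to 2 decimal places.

1.92 years

Periodic yield y = 0.0095. First find Macaulay duration:
  t   CF        PV=CF/(1+0.0095)^t    t·PV
  1         2.00         1.9812         1.9812
  2         2.00         1.9625         3.9251
  3         2.00         1.9441         5.8322
  4       102.00        98.2143       392.8573
  Σ                    104.1021       404.5958
P = 104.1021; Macaulay duration = 404.5958 / 104.1021 = 3.88653 half-year periods = 1.94326 years.
Modified duration = D_Mac / (1 + y) = 1.94326 / 1.0095 = 1.92498 years.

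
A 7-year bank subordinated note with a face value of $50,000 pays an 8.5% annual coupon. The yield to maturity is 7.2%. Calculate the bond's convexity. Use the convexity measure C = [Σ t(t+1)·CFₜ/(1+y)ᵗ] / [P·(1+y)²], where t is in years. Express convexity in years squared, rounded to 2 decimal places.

35.97

With y = 0.072:
  t   CF        PV=CF/(1+0.072)^t    t·PV        t(t+1)·PV
  1     4,250.00     3,964.5522     3,964.5522       7,929.1045
  2     4,250.00     3,698.2763     7,396.5527      22,189.6581
  3     4,250.00     3,449.8846    10,349.6539      41,398.6158
  4     4,250.00     3,218.1760    12,872.7039      64,363.5195
  5     4,250.00     3,002.0298    15,010.1491      90,060.8949
  6     4,250.00     2,800.4010    16,802.4058     117,616.8403
  7    54,250.00    33,345.4241   233,417.9685   1,867,343.7483
  Σ                 53,478.7441   299,813.9862   2,210,902.3814
P = 53,478.7441.
Convexity = Σ t(t+1)·PV / [P·(1+y)²] = 2,210,902.3814 / (53,478.7441 × 1.149184) = 35.97483.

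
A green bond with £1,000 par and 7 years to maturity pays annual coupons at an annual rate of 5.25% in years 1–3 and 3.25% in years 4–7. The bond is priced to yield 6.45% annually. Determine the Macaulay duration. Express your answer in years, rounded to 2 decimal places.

6.03 years

Periodic yield y = 0.0645. Discount each cash flow and weight by its year:
  t   CF        PV=CF/(1+0.0645)^t    t·PV
  1        52.50        49.3189        49.3189
  2        52.50        46.3306        92.6612
  3        52.50        43.5233       130.5700
  4        32.50        25.3105       101.2420
  5        32.50        23.7769       118.8844
  6        32.50        22.3362       134.0172
  7     1,032.50       666.6078     4,666.2547
  Σ                    877.2043     5,292.9485
Price P = Σ PV = 877.2043.
Macaulay duration = Σ(t·PV) / P = 5,292.9485 / 877.2043 = 6.03388 years.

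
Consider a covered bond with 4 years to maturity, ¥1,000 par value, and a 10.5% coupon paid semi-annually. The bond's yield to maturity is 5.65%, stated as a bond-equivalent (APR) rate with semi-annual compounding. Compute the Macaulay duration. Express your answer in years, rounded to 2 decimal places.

Periodic yield y = 0.02825. Discount each cash flow and weight by its period:
  t   CF        PV=CF/(1+0.02825)^t    t·PV
  1        52.50        51.0576        51.0576
  2        52.50        49.6549        99.3097
  3        52.50        48.2907       144.8720
  4        52.50        46.9639       187.8557
  5        52.50        45.6736       228.3682
  6        52.50        44.4188       266.5129
  7        52.50        43.1985       302.3892
  8     1,052.50       842.2332     6,737.8656
  Σ                  1,171.4912     8,018.2311
Price P = Σ PV = 1,171.4912.
Macaulay duration = Σ(t·PV) / P = 8,018.2311 / 1,171.4912 = 6.84447 half-year periods.
In years: 6.84447 / 2 = 3.42223 years.

3.42 years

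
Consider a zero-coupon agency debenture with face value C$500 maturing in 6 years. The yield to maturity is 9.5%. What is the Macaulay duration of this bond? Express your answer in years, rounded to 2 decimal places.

A zero-coupon bond has a single cash flow at maturity, so its Macaulay duration equals its maturity: 6 years.

6.00 years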